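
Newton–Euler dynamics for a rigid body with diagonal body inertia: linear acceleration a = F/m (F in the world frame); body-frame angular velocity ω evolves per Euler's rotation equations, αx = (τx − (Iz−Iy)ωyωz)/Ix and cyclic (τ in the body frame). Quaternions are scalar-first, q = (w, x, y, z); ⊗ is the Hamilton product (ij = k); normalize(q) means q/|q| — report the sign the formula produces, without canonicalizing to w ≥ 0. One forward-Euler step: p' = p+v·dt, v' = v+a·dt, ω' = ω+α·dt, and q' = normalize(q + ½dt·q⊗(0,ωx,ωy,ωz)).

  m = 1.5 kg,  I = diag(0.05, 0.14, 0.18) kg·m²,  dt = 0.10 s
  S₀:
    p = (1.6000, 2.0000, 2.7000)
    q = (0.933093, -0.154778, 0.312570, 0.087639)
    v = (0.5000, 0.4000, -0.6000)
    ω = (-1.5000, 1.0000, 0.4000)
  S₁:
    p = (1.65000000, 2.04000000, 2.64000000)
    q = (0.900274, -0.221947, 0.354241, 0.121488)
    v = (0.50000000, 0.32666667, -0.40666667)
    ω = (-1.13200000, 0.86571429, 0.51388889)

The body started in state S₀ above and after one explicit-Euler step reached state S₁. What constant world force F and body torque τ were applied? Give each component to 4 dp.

F = (0.0000, -1.1000, 2.9000)
τ = (0.2000, -0.1100, 0.0700)

Δω = ω₁−ω₀ = (0.36800000, -0.13428571, 0.11388889)
precession coupling = (0.0160, 0.0780, -0.1350)
I·α + gyro = (0.2000, -0.1100, 0.0700)
v₁ − v₀ = (0.00000000, -0.07333333, 0.19333333)
m·(v₁−v₀)/dt = (0.0000, -1.1000, 2.9000)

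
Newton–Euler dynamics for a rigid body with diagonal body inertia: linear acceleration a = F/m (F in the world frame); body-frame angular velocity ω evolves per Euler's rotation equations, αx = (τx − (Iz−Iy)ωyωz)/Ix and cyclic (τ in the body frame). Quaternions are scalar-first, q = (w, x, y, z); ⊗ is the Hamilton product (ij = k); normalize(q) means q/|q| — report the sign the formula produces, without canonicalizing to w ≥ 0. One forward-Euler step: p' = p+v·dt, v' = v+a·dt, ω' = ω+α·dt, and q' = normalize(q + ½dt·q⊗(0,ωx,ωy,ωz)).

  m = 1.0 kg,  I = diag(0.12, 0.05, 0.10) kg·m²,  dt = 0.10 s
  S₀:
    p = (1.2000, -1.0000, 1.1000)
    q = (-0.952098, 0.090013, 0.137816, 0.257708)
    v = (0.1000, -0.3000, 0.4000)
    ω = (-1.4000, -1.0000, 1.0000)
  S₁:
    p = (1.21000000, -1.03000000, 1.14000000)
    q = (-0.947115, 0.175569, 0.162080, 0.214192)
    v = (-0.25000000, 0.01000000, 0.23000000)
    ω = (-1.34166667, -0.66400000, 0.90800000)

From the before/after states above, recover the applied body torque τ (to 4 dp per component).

rate change Δω = (0.05833333, 0.33600000, -0.09200000)
ω₀×(Iω₀) = (-0.0500, -0.0280, -0.0980)
τ = I·(Δω/dt) + ω₀×(Iω₀) = (0.0200, 0.1400, -0.1900)

τ = (0.0200, 0.1400, -0.1900)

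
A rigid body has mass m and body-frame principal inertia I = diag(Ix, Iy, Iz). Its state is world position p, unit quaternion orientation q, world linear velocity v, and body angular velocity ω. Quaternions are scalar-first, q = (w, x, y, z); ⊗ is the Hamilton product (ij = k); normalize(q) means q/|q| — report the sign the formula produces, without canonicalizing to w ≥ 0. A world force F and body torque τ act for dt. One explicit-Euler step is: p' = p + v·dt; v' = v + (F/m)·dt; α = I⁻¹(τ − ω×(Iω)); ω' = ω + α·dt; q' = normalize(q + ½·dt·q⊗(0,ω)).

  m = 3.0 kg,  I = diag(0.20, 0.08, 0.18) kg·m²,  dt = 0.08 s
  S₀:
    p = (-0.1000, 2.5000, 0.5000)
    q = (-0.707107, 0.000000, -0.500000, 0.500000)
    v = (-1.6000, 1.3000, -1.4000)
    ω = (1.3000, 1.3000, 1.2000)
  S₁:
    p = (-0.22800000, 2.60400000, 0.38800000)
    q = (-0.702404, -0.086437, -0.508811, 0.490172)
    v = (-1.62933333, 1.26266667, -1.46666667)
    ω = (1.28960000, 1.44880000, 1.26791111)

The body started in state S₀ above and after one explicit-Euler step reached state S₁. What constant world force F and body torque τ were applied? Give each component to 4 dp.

F = (-1.1000, -1.4000, -2.5000)
τ = (0.1300, 0.1800, -0.0500)

v₁ − v₀ = (-0.02933333, -0.03733333, -0.06666667)
F = m·Δv/dt = (-1.1000, -1.4000, -2.5000)
ω₁ − ω₀ = (-0.01040000, 0.14880000, 0.06791111)
gyro term ω₀×Iω₀ = (0.1560, 0.0312, -0.2028)
τ = I·(Δω/dt) + ω₀×(Iω₀) = (0.1300, 0.1800, -0.0500)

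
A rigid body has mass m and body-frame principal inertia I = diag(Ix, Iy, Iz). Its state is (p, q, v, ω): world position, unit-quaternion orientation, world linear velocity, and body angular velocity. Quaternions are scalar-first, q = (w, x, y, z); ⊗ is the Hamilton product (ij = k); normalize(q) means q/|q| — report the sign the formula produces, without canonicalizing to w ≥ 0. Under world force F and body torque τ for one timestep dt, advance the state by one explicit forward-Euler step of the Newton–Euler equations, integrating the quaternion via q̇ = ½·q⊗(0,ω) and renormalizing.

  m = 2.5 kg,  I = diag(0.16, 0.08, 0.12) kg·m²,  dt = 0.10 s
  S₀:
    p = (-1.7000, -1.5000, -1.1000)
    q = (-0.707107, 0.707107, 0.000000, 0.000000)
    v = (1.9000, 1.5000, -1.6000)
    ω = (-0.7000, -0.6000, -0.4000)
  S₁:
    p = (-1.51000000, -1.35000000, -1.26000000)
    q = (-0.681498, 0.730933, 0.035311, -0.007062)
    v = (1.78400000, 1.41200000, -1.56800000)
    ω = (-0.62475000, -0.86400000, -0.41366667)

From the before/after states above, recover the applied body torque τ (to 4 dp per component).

rate change Δω = (0.07525000, -0.26400000, -0.01366667)
ω₀×(Iω₀) = (0.0096, 0.0112, -0.0336)
τ = I·(Δω/dt) + ω₀×(Iω₀) = (0.1300, -0.2000, -0.0500)

τ = (0.1300, -0.2000, -0.0500)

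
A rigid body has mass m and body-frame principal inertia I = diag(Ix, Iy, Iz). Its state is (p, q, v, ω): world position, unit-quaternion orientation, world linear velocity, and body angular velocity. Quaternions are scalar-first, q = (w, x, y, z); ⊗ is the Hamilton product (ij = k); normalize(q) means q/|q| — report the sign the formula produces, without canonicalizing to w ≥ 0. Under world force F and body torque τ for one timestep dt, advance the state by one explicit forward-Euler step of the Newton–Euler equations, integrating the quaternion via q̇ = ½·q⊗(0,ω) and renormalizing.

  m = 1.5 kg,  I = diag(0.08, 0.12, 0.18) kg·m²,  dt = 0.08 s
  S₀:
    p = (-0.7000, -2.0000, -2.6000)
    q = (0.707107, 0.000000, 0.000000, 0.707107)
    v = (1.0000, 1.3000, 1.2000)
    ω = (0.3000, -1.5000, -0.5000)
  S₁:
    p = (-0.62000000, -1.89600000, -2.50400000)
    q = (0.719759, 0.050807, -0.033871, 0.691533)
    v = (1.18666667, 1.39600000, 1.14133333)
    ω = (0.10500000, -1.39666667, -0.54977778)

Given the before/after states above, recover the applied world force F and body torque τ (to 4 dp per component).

Δv = v₁−v₀ = (0.18666667, 0.09600000, -0.05866667)
applied force F = (3.5000, 1.8000, -1.1000)
Δω = ω₁−ω₀ = (-0.19500000, 0.10333333, -0.04977778)
gyro term ω₀×Iω₀ = (0.0450, 0.0150, -0.0180)
τ = I·(Δω/dt) + ω₀×(Iω₀) = (-0.1500, 0.1700, -0.1300)

F = (3.5000, 1.8000, -1.1000)
τ = (-0.1500, 0.1700, -0.1300)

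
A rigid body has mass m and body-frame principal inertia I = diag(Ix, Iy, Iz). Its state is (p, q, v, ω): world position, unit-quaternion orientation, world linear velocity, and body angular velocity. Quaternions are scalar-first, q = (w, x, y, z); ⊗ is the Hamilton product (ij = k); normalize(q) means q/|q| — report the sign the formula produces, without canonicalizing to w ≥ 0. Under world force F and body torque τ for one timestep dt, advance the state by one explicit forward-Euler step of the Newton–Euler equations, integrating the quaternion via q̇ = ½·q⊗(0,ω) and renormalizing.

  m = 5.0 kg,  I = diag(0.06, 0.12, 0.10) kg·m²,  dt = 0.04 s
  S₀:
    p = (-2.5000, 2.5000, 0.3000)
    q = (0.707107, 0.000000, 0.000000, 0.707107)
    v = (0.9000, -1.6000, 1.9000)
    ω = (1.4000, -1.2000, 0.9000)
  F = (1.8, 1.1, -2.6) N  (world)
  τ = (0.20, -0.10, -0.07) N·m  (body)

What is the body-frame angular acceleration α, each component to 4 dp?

α = (2.9733, -0.4133, 0.3080)

ω×(Iω) gyroscopic = (0.0216, -0.0504, -0.1008)
angular accel α = (2.9733, -0.4133, 0.3080)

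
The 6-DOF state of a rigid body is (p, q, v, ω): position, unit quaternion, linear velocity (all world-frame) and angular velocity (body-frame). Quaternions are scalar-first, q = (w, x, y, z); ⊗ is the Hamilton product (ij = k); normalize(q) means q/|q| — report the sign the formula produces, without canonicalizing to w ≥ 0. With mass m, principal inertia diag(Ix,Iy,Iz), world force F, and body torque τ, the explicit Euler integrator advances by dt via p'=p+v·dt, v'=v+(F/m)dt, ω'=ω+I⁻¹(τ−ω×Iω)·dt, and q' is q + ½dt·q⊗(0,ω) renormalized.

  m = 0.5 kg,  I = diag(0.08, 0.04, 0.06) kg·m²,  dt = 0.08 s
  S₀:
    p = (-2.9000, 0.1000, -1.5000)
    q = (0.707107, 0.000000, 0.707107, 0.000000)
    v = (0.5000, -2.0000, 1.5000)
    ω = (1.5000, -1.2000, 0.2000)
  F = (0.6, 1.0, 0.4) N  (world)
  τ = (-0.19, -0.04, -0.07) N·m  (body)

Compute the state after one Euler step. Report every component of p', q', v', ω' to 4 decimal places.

p' = (-2.8600, -0.0600, -1.3800)
q' = (0.7388, 0.0479, 0.6712, -0.0367)
v' = (0.5960, -1.8400, 1.5640)
ω' = (1.3148, -1.2920, 0.0107)

a = (1.2000, 2.0000, 0.8000)
p + v·dt = (-2.8600, -0.0600, -1.3800)
v' = v + a·dt = (0.5960, -1.8400, 1.5640)
α = I⁻¹(τ − ω×Iω) = (-2.3150, -1.1500, -2.3667)
ω' = ω + α·dt = (1.3148, -1.2920, 0.0107)
q⊗(0,ω) = (0.8485284, 1.2020819, -0.8485284, -0.9192391)
q' = normalize(q + ½dt·q⊗(0,ω)) = (0.7388, 0.0479, 0.6712, -0.0367)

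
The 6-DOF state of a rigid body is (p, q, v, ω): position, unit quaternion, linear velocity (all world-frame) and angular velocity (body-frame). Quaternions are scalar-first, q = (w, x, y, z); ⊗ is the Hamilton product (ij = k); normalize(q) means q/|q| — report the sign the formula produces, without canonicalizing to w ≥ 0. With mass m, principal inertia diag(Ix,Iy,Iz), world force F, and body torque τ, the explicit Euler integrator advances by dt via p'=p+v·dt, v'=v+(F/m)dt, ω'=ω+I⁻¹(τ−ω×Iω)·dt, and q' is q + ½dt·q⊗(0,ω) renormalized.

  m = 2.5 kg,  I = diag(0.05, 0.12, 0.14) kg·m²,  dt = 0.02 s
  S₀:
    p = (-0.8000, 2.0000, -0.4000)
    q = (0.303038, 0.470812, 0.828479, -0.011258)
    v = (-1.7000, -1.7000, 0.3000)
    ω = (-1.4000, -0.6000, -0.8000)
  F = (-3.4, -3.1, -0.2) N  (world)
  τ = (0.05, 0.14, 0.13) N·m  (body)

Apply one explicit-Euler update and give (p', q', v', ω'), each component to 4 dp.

a = F/m = (-1.3600, -1.2400, -0.0800)
p + v·dt = (-0.8340, 1.9660, -0.3940)
new velocity v' = (-1.7272, -1.7248, 0.2984)
angular accel α = (0.8080, 2.0067, 0.5086)
ω + α·dt = (-1.3838, -0.5599, -0.7898)
2q̇ = q⊗(0,ω) = (1.1472178, -1.0937912, 0.2105880, 0.6349530)
updated quaternion q' = (0.3145, 0.4598, 0.8305, -0.0049)

p' = (-0.8340, 1.9660, -0.3940)
q' = (0.3145, 0.4598, 0.8305, -0.0049)
v' = (-1.7272, -1.7248, 0.2984)
ω' = (-1.3838, -0.5599, -0.7898)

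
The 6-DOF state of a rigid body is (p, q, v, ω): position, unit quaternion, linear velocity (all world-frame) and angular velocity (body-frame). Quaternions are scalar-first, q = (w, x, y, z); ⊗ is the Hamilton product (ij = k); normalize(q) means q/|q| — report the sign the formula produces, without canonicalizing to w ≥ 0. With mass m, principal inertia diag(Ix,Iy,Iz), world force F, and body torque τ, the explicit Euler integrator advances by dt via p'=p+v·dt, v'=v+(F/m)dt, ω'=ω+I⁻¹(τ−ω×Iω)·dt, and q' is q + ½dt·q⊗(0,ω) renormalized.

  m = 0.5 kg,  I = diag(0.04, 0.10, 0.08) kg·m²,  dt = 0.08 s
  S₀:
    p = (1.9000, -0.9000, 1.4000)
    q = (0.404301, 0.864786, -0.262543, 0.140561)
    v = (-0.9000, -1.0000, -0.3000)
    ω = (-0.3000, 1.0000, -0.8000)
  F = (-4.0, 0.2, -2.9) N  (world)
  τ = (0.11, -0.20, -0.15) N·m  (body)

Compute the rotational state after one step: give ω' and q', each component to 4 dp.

ω' = (-0.1120, 0.8477, -0.9320)
q' = (0.4291, 0.8615, -0.2201, 0.1588)

(τ − ω×Iω)/I = (2.3500, -1.9040, -1.6500)
new body rate ω' = (-0.1120, 0.8477, -0.9320)
2q̇ = q⊗(0,ω) = (0.6344276, -0.0518169, 1.0539615, 0.4625823)
q' = normalize(q + ½dt·q⊗(0,ω)) = (0.4291, 0.8615, -0.2201, 0.1588)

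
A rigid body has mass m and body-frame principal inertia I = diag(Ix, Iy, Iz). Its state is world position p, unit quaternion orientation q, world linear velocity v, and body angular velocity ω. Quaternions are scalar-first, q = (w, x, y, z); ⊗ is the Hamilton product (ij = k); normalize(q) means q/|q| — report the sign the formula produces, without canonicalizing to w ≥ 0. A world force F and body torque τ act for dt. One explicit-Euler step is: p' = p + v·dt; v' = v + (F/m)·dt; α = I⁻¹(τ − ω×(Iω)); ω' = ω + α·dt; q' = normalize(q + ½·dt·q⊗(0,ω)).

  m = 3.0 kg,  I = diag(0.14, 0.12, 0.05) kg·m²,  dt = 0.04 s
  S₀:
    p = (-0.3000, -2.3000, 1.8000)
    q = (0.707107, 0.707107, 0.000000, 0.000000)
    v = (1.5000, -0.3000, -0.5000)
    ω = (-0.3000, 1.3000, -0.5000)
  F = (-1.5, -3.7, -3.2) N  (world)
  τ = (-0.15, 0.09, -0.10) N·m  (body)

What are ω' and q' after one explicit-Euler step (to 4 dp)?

ω' = (-0.3559, 1.3255, -0.5862)
q' = (0.7111, 0.7026, 0.0254, 0.0113)

gyro term ω×Iω = (0.0455, 0.0135, 0.0078)
angular accel α = (-1.3964, 0.6375, -2.1560)
new body rate ω' = (-0.3559, 1.3255, -0.5862)
Hamilton product q⊗(0,ω) = (0.2121321, -0.2121321, 1.2727926, 0.5656856)
q + ½dt·q⊗(0,ω), renormalized = (0.7111, 0.7026, 0.0254, 0.0113)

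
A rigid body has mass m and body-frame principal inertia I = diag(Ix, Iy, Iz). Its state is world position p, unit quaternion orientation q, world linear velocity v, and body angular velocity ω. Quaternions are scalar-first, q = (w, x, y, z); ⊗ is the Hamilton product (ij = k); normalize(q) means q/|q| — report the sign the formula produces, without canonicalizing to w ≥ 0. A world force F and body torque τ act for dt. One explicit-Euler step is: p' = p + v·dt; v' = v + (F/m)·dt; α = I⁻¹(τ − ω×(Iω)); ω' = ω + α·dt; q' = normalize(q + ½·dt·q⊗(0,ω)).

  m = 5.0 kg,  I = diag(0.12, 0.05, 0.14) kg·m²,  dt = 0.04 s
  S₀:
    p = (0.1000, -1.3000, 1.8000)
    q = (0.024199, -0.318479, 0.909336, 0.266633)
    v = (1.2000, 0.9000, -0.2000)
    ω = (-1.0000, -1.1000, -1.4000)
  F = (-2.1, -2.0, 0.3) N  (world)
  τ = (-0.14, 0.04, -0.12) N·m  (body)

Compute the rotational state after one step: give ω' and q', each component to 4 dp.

ω' = (-1.0929, -1.0456, -1.4123)
q' = (0.0453, -0.3383, 0.8938, 0.2909)

precession coupling ω×(Iω) = (0.1386, -0.0280, -0.0770)
angular accel α = (-2.3217, 1.3600, -0.3071)
new body rate ω' = (-1.0929, -1.0456, -1.4123)
q⊗(0,ω) = (1.0550768, -1.0039731, -0.7391225, 1.2257843)
q' = normalize(q + ½dt·q⊗(0,ω)) = (0.0453, -0.3383, 0.8938, 0.2909)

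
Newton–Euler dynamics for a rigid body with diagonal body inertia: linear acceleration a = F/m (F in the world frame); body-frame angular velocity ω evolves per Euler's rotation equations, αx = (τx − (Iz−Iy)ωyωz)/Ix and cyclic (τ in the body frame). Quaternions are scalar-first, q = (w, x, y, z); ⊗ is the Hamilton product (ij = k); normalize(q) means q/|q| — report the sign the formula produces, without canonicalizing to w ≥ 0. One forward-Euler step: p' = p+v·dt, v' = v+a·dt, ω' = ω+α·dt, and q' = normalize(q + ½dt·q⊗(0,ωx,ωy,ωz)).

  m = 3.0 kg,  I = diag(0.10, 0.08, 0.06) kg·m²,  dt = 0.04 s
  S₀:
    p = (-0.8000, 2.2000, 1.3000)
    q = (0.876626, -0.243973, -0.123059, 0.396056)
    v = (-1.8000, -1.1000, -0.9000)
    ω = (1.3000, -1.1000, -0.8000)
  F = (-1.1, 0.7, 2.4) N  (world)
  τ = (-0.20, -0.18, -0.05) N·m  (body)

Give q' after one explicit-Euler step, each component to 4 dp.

q' = (0.8860, -0.2103, -0.1359, 0.3903)

Hamilton product q⊗(0,ω) = (0.4986448, 1.6737226, -0.6445942, -0.2729538)
q' = normalize(q + ½dt·q⊗(0,ω)) = (0.8860, -0.2103, -0.1359, 0.3903)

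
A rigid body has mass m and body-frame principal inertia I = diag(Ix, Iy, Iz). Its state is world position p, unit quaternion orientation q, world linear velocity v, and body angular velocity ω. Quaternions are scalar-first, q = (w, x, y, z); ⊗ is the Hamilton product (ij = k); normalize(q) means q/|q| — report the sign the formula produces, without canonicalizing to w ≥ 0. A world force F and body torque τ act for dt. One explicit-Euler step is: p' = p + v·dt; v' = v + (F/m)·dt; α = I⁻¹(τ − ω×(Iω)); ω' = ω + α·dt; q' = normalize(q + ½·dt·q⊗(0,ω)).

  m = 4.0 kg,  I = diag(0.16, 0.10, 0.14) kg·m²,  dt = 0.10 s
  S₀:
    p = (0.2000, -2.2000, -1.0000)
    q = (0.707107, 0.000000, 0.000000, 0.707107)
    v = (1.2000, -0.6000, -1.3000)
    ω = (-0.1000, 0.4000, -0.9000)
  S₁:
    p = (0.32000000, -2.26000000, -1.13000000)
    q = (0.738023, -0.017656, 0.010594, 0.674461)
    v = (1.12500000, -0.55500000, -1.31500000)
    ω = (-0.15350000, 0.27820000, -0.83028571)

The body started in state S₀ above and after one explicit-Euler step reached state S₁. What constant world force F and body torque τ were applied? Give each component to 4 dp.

F = (-3.0000, 1.8000, -0.6000)
τ = (-0.1000, -0.1200, 0.1000)

Δω = ω₁−ω₀ = (-0.05350000, -0.12180000, 0.06971429)
applied torque τ = (-0.1000, -0.1200, 0.1000)
velocity change Δv = (-0.07500000, 0.04500000, -0.01500000)
F = m·Δv/dt = (-3.0000, 1.8000, -0.6000)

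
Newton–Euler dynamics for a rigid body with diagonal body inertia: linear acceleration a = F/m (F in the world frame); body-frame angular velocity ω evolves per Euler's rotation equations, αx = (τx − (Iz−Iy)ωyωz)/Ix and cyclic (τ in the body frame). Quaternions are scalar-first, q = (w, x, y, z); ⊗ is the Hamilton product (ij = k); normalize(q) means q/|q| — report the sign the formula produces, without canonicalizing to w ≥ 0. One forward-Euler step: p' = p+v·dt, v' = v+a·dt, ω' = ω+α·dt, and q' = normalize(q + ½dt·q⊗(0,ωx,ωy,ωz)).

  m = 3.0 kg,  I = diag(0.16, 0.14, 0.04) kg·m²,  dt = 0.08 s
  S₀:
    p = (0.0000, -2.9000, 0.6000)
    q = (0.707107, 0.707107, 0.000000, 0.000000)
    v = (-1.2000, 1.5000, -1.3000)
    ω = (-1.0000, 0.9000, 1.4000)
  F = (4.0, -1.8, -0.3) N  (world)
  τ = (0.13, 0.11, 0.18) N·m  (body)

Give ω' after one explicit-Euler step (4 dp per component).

gyro term ω×Iω = (-0.1260, -0.1680, 0.0180)
(τ − ω×Iω)/I = (1.6000, 1.9857, 4.0500)
new body rate ω' = (-0.8720, 1.0589, 1.7240)

ω' = (-0.8720, 1.0589, 1.7240)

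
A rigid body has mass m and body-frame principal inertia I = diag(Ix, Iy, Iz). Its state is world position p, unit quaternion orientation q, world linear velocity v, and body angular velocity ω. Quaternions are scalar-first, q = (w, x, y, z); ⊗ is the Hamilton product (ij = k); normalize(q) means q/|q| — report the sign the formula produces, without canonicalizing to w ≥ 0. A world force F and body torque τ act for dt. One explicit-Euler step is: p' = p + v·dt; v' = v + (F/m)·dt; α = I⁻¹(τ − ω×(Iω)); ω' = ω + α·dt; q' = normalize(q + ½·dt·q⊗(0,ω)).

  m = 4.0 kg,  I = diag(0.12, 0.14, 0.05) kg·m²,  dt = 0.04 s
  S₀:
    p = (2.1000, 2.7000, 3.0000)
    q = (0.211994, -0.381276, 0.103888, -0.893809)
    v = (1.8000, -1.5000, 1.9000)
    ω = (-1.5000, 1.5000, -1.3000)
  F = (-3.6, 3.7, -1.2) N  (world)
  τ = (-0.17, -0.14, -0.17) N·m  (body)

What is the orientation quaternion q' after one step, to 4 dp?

q⊗(0,ω) = (-1.8896977, 0.8876681, 1.1630457, -0.6916742)
q' = normalize(q + ½dt·q⊗(0,ω)) = (0.1740, -0.3631, 0.1270, -0.9065)

q' = (0.1740, -0.3631, 0.1270, -0.9065)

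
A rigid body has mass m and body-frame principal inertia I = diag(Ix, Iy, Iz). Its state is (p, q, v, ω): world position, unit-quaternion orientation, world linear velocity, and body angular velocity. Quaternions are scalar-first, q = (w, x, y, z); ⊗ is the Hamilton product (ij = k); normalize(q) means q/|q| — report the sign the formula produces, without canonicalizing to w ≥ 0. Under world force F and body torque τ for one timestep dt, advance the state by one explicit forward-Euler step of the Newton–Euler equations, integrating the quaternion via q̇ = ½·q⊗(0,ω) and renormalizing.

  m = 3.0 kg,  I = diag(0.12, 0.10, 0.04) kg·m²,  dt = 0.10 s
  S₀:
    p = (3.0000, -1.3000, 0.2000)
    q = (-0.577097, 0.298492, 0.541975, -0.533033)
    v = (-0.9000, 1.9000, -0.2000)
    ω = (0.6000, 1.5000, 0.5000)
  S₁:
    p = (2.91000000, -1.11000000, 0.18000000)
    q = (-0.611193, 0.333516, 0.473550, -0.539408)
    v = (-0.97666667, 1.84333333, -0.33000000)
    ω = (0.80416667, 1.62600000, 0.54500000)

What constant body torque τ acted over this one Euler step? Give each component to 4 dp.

τ = (0.2000, 0.1500, 0.0000)

Δω = ω₁−ω₀ = (0.20416667, 0.12600000, 0.04500000)
ω₀×(Iω₀) = (-0.0450, 0.0240, -0.0180)
I·α + gyro = (0.2000, 0.1500, 0.0000)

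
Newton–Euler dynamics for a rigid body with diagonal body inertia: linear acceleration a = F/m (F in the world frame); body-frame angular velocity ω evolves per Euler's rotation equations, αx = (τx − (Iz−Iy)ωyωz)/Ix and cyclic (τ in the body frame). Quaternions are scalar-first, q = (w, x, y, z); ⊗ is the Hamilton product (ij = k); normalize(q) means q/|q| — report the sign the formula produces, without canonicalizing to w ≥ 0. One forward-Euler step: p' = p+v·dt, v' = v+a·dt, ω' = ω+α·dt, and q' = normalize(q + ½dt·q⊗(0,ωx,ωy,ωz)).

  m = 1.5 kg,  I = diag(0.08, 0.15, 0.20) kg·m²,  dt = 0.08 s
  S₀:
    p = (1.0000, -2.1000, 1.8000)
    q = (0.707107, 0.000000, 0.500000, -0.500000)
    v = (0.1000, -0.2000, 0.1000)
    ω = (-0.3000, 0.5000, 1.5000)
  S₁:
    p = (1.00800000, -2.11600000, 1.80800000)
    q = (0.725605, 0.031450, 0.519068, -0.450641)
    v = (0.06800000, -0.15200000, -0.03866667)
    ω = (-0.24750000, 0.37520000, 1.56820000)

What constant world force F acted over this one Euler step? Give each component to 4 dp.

F = (-0.6000, 0.9000, -2.6000)

v₁ − v₀ = (-0.03200000, 0.04800000, -0.13866667)
applied force F = (-0.6000, 0.9000, -2.6000)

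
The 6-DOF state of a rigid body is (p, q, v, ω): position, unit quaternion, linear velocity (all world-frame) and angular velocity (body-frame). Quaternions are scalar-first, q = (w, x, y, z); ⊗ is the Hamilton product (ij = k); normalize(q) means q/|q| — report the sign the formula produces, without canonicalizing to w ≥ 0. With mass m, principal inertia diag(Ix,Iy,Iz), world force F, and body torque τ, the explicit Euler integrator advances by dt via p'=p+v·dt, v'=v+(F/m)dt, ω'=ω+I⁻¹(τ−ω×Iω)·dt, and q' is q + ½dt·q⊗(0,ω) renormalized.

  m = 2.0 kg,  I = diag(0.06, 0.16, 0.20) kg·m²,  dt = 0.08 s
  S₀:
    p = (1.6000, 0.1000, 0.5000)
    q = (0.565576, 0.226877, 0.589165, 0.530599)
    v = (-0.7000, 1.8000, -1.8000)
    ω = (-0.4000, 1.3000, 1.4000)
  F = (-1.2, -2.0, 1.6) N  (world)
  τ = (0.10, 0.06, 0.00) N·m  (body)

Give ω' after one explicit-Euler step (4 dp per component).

ω' = (-0.3637, 1.2908, 1.4208)

α = I⁻¹(τ − ω×Iω) = (0.4533, -0.1150, 0.2600)
ω + α·dt = (-0.3637, 1.2908, 1.4208)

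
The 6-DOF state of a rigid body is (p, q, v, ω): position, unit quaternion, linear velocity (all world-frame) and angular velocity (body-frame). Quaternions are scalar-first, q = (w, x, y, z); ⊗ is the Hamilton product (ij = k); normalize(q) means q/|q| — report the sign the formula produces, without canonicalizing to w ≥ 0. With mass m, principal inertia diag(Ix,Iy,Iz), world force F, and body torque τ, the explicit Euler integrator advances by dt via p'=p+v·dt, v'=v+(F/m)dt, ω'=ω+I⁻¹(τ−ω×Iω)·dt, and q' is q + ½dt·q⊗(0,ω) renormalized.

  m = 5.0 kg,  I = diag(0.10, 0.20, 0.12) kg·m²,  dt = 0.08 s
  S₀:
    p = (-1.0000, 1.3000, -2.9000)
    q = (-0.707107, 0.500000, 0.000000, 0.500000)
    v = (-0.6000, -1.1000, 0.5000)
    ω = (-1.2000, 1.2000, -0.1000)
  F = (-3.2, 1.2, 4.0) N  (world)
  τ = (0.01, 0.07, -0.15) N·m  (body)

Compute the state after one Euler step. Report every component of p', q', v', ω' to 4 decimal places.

precession coupling ω×(Iω) = (0.0096, -0.0024, -0.1440)
(τ − ω×Iω)/I = (0.0040, 0.3620, -0.0500)
ω' = ω + α·dt = (-1.1997, 1.2290, -0.1040)
2q̇ = q⊗(0,ω) = (0.6500000, 0.2485284, -1.3985284, 0.6707107)
q' = normalize(q + ½dt·q⊗(0,ω)) = (-0.6795, 0.5088, -0.0558, 0.5256)
linear accel F/m = (-0.6400, 0.2400, 0.8000)
p + v·dt = (-1.0480, 1.2120, -2.8600)
new velocity v' = (-0.6512, -1.0808, 0.5640)

p' = (-1.0480, 1.2120, -2.8600)
q' = (-0.6795, 0.5088, -0.0558, 0.5256)
v' = (-0.6512, -1.0808, 0.5640)
ω' = (-1.1997, 1.2290, -0.1040)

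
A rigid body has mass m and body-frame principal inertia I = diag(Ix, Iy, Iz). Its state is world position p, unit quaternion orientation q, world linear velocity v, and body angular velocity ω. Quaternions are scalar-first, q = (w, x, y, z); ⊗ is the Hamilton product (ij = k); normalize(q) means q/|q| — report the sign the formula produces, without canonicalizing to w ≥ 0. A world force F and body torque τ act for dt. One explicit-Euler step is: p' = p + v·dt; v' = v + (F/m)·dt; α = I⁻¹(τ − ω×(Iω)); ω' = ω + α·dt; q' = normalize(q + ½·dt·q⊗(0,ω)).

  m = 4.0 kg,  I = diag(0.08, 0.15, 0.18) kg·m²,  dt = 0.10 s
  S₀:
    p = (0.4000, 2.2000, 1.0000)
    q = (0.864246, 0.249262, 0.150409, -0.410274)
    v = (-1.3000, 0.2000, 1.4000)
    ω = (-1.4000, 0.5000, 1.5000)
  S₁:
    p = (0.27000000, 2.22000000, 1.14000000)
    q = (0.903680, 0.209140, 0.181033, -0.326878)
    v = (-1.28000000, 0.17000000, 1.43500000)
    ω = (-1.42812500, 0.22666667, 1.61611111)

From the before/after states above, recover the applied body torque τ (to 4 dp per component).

τ = (0.0000, -0.2000, 0.1600)

rate change Δω = (-0.02812500, -0.27333333, 0.11611111)
gyro term ω₀×Iω₀ = (0.0225, 0.2100, -0.0490)
τ = I·(Δω/dt) + ω₀×(Iω₀) = (0.0000, -0.2000, 0.1600)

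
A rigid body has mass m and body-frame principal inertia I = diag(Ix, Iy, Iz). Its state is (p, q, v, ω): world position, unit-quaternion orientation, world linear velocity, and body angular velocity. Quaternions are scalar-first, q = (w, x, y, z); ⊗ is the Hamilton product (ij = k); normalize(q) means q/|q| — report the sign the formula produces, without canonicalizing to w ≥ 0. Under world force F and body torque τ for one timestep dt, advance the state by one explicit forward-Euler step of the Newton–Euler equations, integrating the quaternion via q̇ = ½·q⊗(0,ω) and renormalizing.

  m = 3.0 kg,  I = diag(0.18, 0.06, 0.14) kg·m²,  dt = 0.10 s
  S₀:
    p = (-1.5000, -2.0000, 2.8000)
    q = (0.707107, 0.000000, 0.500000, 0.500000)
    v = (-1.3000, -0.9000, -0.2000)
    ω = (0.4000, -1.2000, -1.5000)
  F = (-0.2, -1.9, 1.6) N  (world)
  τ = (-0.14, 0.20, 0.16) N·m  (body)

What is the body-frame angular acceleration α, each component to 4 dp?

α = (-1.5778, 3.7333, 0.7314)

precession coupling ω×(Iω) = (0.1440, -0.0240, 0.0576)
angular accel α = (-1.5778, 3.7333, 0.7314)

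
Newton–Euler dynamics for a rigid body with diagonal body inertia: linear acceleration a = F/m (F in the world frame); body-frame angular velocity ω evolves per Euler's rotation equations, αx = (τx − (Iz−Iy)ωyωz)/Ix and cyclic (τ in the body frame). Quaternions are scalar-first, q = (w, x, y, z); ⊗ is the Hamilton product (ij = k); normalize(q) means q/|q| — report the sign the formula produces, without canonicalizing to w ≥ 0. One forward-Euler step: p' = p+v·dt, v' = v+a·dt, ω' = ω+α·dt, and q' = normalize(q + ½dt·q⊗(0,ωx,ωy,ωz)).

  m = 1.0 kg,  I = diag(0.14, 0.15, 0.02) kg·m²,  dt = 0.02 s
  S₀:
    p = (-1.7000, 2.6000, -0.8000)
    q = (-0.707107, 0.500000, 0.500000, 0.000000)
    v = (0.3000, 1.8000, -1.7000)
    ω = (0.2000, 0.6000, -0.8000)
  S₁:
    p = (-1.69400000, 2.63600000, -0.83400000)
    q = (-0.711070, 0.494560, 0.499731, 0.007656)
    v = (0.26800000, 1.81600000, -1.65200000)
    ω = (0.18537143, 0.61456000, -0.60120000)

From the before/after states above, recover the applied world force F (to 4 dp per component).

velocity change Δv = (-0.03200000, 0.01600000, 0.04800000)
m·(v₁−v₀)/dt = (-1.6000, 0.8000, 2.4000)

F = (-1.6000, 0.8000, 2.4000)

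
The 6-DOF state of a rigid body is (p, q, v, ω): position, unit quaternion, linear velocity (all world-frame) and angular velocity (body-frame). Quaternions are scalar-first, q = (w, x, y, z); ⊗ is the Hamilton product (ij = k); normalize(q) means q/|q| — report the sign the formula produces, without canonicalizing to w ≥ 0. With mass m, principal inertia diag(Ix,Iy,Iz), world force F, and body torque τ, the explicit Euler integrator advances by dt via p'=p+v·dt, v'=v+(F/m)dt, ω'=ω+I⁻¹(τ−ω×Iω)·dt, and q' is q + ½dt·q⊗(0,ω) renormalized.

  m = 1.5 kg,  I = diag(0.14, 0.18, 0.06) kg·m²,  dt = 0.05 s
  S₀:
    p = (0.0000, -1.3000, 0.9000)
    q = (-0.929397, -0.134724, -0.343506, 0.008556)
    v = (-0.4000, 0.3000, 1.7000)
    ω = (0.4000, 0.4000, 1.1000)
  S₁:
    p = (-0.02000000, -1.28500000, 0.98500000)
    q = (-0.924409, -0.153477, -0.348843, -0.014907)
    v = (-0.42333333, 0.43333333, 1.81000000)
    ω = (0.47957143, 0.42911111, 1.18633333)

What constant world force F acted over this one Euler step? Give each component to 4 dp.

F = (-0.7000, 4.0000, 3.3000)

Δv = v₁−v₀ = (-0.02333333, 0.13333333, 0.11000000)
applied force F = (-0.7000, 4.0000, 3.3000)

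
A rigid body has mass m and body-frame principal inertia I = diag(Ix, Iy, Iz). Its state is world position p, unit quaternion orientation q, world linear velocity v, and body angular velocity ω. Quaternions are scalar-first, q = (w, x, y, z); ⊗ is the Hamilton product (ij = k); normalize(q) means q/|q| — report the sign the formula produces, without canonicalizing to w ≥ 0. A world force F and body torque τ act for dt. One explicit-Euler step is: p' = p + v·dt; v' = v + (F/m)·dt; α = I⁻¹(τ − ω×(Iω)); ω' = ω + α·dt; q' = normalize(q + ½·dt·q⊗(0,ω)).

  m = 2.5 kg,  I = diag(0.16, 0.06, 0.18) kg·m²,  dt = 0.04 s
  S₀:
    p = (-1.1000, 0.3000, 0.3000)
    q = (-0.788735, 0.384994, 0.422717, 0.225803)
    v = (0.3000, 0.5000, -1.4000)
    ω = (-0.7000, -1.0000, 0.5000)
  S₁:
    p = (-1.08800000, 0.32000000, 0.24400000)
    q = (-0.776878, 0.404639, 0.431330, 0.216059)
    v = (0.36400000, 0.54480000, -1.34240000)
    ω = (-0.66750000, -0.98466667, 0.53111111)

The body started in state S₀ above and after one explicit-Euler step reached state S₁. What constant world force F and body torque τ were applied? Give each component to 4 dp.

velocity change Δv = (0.06400000, 0.04480000, 0.05760000)
applied force F = (4.0000, 2.8000, 3.6000)
Δω = ω₁−ω₀ = (0.03250000, 0.01533333, 0.03111111)
τ = I·(Δω/dt) + ω₀×(Iω₀) = (0.0700, 0.0300, 0.0700)

F = (4.0000, 2.8000, 3.6000)
τ = (0.0700, 0.0300, 0.0700)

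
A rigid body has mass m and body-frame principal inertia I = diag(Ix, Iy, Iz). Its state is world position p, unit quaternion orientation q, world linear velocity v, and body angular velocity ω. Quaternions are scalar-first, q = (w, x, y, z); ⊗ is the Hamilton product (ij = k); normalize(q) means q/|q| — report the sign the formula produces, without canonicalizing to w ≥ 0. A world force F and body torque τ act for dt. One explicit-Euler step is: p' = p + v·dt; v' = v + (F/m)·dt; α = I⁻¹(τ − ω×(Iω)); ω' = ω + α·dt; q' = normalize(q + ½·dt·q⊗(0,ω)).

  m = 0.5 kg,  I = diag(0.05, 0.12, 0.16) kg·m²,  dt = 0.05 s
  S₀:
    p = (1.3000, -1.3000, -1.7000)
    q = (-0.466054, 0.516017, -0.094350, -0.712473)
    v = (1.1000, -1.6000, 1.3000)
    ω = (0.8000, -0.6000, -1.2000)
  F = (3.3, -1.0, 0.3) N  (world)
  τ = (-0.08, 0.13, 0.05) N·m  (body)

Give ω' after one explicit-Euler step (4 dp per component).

ω' = (0.6912, -0.5898, -1.1739)

(τ − ω×Iω)/I = (-2.1760, 0.2033, 0.5225)
ω' = ω + α·dt = (0.6912, -0.5898, -1.1739)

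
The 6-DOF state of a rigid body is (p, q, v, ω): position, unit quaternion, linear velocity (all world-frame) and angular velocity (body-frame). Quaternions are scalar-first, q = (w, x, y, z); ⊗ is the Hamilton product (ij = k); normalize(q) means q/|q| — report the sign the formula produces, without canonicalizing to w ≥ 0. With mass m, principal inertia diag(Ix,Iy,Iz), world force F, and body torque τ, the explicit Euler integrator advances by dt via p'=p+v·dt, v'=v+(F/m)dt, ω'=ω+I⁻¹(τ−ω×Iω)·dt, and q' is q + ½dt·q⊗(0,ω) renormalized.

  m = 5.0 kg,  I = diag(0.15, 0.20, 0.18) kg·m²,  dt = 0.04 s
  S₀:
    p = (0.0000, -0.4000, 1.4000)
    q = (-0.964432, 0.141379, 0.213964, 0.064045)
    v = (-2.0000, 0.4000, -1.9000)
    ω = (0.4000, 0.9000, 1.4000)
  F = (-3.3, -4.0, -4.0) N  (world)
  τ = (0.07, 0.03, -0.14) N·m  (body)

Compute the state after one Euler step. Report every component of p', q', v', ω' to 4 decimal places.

p' = (-0.0800, -0.3840, 1.3240)
q' = (-0.9706, 0.1384, 0.1930, 0.0379)
v' = (-2.0264, 0.3680, -1.9320)
ω' = (0.4254, 0.9094, 1.3649)

angular accel α = (0.6347, 0.2340, -0.8778)
ω + α·dt = (0.4254, 0.9094, 1.3649)
2q̇ = q⊗(0,ω) = (-0.3387822, -0.1438637, -1.0403014, -1.3085493)
updated quaternion q' = (-0.9706, 0.1384, 0.1930, 0.0379)
p + v·dt = (-0.0800, -0.3840, 1.3240)
v + (F/m)dt = (-2.0264, 0.3680, -1.9320)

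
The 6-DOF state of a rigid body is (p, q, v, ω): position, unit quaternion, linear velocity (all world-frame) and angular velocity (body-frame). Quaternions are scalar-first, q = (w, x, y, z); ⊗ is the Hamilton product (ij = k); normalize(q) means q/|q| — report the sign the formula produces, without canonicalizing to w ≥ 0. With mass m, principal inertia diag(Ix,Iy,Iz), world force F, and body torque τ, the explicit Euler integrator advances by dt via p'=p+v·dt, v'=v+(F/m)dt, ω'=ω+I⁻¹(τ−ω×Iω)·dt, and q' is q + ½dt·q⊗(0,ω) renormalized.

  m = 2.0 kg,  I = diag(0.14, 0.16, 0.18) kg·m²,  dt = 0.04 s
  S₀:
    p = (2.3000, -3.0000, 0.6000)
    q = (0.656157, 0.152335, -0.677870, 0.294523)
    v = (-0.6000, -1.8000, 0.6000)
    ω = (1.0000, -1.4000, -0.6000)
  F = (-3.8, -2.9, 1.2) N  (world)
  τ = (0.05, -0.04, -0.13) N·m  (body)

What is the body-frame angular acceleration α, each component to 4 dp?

precession coupling ω×(Iω) = (0.0168, 0.0240, -0.0280)
(τ − ω×Iω)/I = (0.2371, -0.4000, -0.5667)

α = (0.2371, -0.4000, -0.5667)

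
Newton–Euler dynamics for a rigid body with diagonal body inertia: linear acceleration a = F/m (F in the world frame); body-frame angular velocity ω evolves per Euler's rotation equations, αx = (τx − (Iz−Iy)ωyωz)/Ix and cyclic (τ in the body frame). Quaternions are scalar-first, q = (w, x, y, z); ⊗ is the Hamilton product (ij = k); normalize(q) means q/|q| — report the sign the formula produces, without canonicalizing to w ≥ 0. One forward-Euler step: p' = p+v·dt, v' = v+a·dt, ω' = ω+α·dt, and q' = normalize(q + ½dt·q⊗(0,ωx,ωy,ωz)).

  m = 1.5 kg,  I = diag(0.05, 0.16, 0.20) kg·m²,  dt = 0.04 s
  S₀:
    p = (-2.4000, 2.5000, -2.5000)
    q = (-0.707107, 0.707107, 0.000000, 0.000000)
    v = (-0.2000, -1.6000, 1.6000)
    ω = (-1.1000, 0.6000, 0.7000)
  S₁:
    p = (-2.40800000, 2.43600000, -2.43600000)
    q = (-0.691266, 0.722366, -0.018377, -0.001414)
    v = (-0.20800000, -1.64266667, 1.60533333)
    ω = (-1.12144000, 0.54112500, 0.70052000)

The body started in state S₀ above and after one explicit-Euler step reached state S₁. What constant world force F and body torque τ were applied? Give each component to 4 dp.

ω₁ − ω₀ = (-0.02144000, -0.05887500, 0.00052000)
applied torque τ = (-0.0100, -0.1200, -0.0700)
Δv = v₁−v₀ = (-0.00800000, -0.04266667, 0.00533333)
applied force F = (-0.3000, -1.6000, 0.2000)

F = (-0.3000, -1.6000, 0.2000)
τ = (-0.0100, -0.1200, -0.0700)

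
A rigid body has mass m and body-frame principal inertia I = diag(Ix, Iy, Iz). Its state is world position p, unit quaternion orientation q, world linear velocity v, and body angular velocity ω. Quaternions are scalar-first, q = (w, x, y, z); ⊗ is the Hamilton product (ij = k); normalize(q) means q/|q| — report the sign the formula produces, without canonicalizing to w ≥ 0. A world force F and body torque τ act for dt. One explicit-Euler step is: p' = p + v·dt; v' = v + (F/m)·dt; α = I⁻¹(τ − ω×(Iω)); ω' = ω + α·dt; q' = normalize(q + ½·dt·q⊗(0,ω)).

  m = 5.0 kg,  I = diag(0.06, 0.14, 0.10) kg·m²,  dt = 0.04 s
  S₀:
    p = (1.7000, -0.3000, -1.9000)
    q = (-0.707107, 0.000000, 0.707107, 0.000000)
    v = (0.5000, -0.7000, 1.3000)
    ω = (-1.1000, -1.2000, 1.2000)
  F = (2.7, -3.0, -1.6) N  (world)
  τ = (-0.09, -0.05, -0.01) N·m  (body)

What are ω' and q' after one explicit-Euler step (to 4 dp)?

ω' = (-1.1984, -1.2294, 1.1538)
q' = (-0.6896, 0.0325, 0.7235, -0.0014)

gyro term ω×Iω = (0.0576, 0.0528, 0.1056)
angular accel α = (-2.4600, -0.7343, -1.1560)
ω' = ω + α·dt = (-1.1984, -1.2294, 1.1538)
q⊗(0,ω) = (0.8485284, 1.6263461, 0.8485284, -0.0707107)
q' = normalize(q + ½dt·q⊗(0,ω)) = (-0.6896, 0.0325, 0.7235, -0.0014)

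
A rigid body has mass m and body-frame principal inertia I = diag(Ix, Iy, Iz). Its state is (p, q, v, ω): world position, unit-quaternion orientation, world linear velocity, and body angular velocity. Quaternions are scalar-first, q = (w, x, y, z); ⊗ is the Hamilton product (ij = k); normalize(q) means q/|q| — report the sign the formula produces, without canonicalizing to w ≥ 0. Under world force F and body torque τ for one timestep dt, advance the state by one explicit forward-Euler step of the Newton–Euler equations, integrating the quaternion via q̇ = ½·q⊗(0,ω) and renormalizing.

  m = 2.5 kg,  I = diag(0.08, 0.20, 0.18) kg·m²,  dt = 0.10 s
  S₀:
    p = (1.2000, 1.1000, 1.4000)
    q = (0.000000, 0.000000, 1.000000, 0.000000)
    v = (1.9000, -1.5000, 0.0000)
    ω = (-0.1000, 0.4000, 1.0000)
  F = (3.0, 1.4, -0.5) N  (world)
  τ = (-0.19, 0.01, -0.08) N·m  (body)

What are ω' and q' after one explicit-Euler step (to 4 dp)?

ω' = (-0.3275, 0.4000, 0.9582)
q' = (-0.0200, 0.0499, 0.9985, 0.0050)

gyro term ω×Iω = (-0.0080, 0.0100, -0.0048)
(τ − ω×Iω)/I = (-2.2750, 0.0000, -0.4178)
ω + α·dt = (-0.3275, 0.4000, 0.9582)
2q̇ = q⊗(0,ω) = (-0.4000000, 1.0000000, 0.0000000, 0.1000000)
updated quaternion q' = (-0.0200, 0.0499, 0.9985, 0.0050)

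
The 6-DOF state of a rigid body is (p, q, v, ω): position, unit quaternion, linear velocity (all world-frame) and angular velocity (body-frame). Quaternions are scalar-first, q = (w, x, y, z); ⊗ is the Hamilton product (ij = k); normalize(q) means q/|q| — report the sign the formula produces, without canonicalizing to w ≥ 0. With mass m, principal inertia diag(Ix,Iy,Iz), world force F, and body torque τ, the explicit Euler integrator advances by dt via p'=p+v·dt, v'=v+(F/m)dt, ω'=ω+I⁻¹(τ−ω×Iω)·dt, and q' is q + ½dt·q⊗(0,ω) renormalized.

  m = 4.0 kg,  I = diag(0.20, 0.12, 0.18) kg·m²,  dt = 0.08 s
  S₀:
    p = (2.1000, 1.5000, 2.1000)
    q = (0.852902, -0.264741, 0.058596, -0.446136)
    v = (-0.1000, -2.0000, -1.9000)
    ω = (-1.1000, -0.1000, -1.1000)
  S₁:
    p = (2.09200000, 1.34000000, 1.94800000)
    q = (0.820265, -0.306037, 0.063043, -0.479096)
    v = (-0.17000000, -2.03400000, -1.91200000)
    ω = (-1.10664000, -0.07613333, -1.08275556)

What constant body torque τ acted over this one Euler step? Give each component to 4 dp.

τ = (-0.0100, 0.0600, 0.0300)

Δω = ω₁−ω₀ = (-0.00664000, 0.02386667, 0.01724444)
I·α + gyro = (-0.0100, 0.0600, 0.0300)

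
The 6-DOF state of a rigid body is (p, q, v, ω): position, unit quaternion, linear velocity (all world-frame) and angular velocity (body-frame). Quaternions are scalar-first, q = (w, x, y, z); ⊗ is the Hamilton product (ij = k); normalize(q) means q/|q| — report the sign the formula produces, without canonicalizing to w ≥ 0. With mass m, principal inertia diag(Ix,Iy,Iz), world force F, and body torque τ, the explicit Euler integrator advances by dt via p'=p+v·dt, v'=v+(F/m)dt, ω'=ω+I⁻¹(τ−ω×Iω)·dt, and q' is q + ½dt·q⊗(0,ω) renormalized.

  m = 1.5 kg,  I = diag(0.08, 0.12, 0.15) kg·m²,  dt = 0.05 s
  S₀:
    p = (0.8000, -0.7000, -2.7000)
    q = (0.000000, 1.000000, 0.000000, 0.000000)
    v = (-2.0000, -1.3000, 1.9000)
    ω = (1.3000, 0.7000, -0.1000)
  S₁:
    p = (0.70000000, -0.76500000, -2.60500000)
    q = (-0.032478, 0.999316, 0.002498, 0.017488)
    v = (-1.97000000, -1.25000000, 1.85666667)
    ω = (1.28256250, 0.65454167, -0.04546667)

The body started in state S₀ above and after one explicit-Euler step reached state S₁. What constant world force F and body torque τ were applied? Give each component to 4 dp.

F = (0.9000, 1.5000, -1.3000)
τ = (-0.0300, -0.1000, 0.2000)

Δv = v₁−v₀ = (0.03000000, 0.05000000, -0.04333333)
applied force F = (0.9000, 1.5000, -1.3000)
ω₁ − ω₀ = (-0.01743750, -0.04545833, 0.05453333)
gyro term ω₀×Iω₀ = (-0.0021, 0.0091, 0.0364)
τ = I·(Δω/dt) + ω₀×(Iω₀) = (-0.0300, -0.1000, 0.2000)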